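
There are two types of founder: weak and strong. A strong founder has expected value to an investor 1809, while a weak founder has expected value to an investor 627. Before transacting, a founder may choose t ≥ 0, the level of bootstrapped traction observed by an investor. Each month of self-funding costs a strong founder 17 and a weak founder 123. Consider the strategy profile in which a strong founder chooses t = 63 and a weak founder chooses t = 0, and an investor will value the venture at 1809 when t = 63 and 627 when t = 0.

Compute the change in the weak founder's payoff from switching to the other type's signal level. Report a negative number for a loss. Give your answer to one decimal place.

Playing t = 0 the weak founder receives 627.
Deviating to t = 63 brings payment 1809 at cost 123 × 63 = 7749, netting -5940.
Gain from deviating: -5940 − 627 = -6567.0.
The gain is negative, so the weak type's incentive-compatibility constraint is satisfied.

-6567.0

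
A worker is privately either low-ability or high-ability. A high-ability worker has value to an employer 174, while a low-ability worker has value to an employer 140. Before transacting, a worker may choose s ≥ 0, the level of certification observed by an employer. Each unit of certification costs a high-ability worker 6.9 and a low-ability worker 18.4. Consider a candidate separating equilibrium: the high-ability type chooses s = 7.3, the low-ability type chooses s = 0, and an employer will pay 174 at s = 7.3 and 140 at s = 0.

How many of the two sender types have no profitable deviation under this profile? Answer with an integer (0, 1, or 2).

1

High-ability type: signal → 174 − 6.9 × 7.3 = 123.63; deviate to 0 → 140. IC fails (123.63 < 140).
Low-ability type: stay at 0 → 140; mimic → 174 − 18.4 × 7.3 = 39.68. IC holds (140 ≥ 39.68).
1 of 2 constraints hold, so this profile is not an equilibrium.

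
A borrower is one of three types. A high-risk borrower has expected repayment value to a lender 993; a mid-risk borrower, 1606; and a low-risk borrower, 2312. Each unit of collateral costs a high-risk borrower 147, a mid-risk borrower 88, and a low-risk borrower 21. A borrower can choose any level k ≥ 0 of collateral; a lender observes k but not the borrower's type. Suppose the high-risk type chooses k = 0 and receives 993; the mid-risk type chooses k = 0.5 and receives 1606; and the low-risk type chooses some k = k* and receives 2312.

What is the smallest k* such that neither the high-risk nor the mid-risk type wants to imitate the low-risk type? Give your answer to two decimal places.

8.97

High-risk type (on-path payoff 993) won't mimic when 993 ≥ 2312 − 147·k*, i.e. k* ≥ 8.97.
Mid-risk type (on-path payoff 1606 − 88×0.5 = 1562) won't mimic when 1562 ≥ 2312 − 88·k*, i.e. k* ≥ 8.52.
Both must hold, so k* = max(8.97, 8.52) = 8.97. The high-risk type's constraint binds.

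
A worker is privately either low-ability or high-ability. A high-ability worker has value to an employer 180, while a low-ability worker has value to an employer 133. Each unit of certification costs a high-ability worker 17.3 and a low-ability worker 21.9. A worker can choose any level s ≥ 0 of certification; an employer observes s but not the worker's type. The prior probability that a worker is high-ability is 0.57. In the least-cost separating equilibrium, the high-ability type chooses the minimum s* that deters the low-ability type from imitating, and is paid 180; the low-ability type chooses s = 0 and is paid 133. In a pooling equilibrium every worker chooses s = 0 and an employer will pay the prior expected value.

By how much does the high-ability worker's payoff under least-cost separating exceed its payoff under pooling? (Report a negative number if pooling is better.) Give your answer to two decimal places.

Least-cost separating signal: s* solves 133 = 180 − 21.9·s*, so s* = (180 − 133)/21.9 ≈ 2.1461.
High-ability type's separating payoff: 180 − 17.3 × s* = 180 − 17.3 × (180 − 133)/21.9 = 180 − 813.1/21.9 ≈ 142.8721.
Pooling payoff: 0.57 × 180 + 0.43 × 133 = 159.79.
Difference: 142.8721 − 159.79 = -16.9179, i.e. -16.92 to two decimal places.
The high-ability type would prefer the pooling outcome.

-16.92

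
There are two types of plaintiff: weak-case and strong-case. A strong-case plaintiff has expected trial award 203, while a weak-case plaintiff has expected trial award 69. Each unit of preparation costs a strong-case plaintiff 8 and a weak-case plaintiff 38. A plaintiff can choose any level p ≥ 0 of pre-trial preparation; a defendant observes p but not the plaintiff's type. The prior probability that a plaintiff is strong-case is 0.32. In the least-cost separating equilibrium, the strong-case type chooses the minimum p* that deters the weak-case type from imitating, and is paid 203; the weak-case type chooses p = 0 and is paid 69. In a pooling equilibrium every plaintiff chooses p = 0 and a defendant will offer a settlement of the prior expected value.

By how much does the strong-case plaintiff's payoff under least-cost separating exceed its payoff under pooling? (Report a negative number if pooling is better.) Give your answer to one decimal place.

62.9

Least-cost separating signal: p* solves 69 = 203 − 38·p*, so p* = (203 − 69)/38 ≈ 3.5263.
Strong-case type's separating payoff: 203 − 8 × p* = 203 − 8 × (203 − 69)/38 = 203 − 1072/38 ≈ 174.789.
Pooling payoff: 0.32 × 203 + 0.68 × 69 = 111.88.
Difference: 174.789 − 111.88 = 62.909, i.e. 62.9 to one decimal place.
The strong-case type prefers to separate.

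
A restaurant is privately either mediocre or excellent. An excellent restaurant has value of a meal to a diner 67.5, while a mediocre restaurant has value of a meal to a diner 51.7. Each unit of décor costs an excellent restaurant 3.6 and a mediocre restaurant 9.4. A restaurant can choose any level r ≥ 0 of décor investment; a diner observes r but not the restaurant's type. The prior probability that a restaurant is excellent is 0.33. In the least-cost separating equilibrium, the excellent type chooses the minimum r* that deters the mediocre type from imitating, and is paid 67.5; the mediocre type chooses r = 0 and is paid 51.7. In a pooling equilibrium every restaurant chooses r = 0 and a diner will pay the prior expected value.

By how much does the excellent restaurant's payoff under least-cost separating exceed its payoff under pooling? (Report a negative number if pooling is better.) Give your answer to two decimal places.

Least-cost separating signal: r* solves 51.7 = 67.5 − 9.4·r*, so r* = (67.5 − 51.7)/9.4 ≈ 1.6809.
Excellent type's separating payoff: 67.5 − 3.6 × r* = 67.5 − 3.6 × (67.5 − 51.7)/9.4 = 67.5 − 56.88/9.4 ≈ 61.4489.
Pooling payoff: 0.33 × 67.5 + 0.67 × 51.7 = 56.914.
Difference: 61.4489 − 56.914 = 4.5349, i.e. 4.53 to two decimal places.
The excellent type prefers to separate.

4.53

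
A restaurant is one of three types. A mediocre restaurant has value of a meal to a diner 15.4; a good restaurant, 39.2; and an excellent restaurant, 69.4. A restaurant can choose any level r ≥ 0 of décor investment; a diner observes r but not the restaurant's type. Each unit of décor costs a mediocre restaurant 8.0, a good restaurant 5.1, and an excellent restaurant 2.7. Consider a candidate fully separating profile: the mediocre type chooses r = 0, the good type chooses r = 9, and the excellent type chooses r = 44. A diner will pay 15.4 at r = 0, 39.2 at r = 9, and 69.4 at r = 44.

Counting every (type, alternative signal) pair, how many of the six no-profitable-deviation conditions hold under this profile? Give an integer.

Mediocre (own payoff 15.4): to r=9 gives 39.2 − 8.0×9 = -32.8 → no gain ✓; to r=44 gives 69.4 − 8.0×44 = -282.6 → no gain ✓.
Excellent (own payoff 69.4 − 2.7×44 = -49.4): to r=0 gives 15.4 → profitable ✗; to r=9 gives 39.2 − 2.7×9 = 14.9 → profitable ✗.
Good (own payoff 39.2 − 5.1×9 = -6.7): to r=0 gives 15.4 → profitable ✗; to r=44 gives 69.4 − 5.1×44 = -155 → no gain ✓.
3 of the 6 constraints hold; not an equilibrium.

3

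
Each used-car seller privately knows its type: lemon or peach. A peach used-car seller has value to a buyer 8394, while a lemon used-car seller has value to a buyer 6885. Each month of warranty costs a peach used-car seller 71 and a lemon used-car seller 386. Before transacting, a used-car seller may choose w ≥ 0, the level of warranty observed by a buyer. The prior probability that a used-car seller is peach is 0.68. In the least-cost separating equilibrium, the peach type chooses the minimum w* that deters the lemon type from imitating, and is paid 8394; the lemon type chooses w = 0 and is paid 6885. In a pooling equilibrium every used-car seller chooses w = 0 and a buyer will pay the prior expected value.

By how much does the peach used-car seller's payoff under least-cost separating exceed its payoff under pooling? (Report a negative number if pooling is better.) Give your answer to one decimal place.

Least-cost separating signal: w* solves 6885 = 8394 − 386·w*, so w* = (8394 − 6885)/386 ≈ 3.9093.
Peach type's separating payoff: 8394 − 71 × w* = 8394 − 71 × (8394 − 6885)/386 = 8394 − 107139/386 ≈ 8116.438.
Pooling payoff: 0.68 × 8394 + 0.32 × 6885 = 7911.12.
Difference: 8116.438 − 7911.12 = 205.318, i.e. 205.3 to one decimal place.
The peach type prefers to separate.

205.3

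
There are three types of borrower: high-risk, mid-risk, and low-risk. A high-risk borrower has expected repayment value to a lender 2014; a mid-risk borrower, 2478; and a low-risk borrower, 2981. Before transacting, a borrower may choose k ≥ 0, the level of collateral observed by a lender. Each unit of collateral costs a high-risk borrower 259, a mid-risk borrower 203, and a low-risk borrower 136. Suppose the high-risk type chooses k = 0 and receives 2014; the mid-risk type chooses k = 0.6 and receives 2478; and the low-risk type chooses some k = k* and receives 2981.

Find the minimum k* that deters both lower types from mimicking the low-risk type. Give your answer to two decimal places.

Mid-risk type (on-path payoff 2478 − 203×0.6 = 2356.2) won't mimic when 2356.2 ≥ 2981 − 203·k*, i.e. k* ≥ 3.08.
High-risk type (on-path payoff 2014) won't mimic when 2014 ≥ 2981 − 259·k*, i.e. k* ≥ 3.73.
Both must hold, so k* = max(3.73, 3.08) = 3.73. The high-risk type's constraint binds.

3.73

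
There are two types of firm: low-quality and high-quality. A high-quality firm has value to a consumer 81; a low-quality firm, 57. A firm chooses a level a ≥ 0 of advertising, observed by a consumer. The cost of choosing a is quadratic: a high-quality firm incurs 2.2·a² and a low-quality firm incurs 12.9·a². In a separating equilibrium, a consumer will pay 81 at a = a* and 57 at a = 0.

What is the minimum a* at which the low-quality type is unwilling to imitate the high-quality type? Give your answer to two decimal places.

The low-quality type at a = 0 receives 57; imitating at a* yields 81 − 12.9·a*².
Indifference: 57 = 81 − 12.9·a*², so a*² = (81 − 57) / 12.9 ≈ 1.8605.
a* = √1.8605 ≈ 1.36.

1.36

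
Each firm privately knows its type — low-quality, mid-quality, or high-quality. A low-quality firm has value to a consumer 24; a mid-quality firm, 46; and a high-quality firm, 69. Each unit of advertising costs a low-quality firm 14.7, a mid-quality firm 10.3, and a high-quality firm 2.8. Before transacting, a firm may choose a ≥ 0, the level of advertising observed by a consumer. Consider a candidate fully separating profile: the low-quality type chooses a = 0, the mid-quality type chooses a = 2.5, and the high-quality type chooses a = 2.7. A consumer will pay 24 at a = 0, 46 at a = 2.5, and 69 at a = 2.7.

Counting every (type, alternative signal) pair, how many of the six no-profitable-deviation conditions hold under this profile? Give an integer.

3

High-quality (own payoff 69 − 2.8×2.7 = 61.44): to a=0 gives 24 → no gain ✓; to a=2.5 gives 46 − 2.8×2.5 = 39 → no gain ✓.
Low-quality (own payoff 24): to a=2.5 gives 46 − 14.7×2.5 = 9.25 → no gain ✓; to a=2.7 gives 69 − 14.7×2.7 = 29.31 → profitable ✗.
Mid-quality (own payoff 46 − 10.3×2.5 = 20.25): to a=0 gives 24 → profitable ✗; to a=2.7 gives 69 − 10.3×2.7 = 41.19 → profitable ✗.
3 of the 6 constraints hold; not an equilibrium.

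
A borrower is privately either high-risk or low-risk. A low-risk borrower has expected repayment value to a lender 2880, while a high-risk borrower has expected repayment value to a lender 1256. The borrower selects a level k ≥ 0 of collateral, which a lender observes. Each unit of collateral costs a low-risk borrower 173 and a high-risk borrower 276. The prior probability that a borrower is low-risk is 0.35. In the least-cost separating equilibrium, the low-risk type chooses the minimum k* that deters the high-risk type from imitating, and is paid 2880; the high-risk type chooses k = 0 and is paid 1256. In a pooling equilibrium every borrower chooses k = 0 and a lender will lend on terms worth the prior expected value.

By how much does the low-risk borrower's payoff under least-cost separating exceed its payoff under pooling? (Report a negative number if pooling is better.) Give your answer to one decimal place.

37.7

Least-cost separating signal: k* solves 1256 = 2880 − 276·k*, so k* = (2880 − 1256)/276 ≈ 5.8841.
Low-risk type's separating payoff: 2880 − 173 × k* = 2880 − 173 × (2880 − 1256)/276 = 2880 − 280952/276 ≈ 1862.058.
Pooling payoff: 0.35 × 2880 + 0.65 × 1256 = 1824.4.
Difference: 1862.058 − 1824.4 = 37.658, i.e. 37.7 to one decimal place.
The low-risk type prefers to separate.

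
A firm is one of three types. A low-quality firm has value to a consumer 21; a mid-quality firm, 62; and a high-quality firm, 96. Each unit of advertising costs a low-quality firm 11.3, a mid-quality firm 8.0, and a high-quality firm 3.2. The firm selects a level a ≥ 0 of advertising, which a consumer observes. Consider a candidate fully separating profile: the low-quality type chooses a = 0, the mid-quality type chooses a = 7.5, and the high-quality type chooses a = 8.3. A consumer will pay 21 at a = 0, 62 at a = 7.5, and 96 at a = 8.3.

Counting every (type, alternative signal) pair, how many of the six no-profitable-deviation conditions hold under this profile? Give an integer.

High-quality (own payoff 96 − 3.2×8.3 = 69.44): to a=0 gives 21 → no gain ✓; to a=7.5 gives 62 − 3.2×7.5 = 38 → no gain ✓.
Mid-quality (own payoff 62 − 8.0×7.5 = 2): to a=0 gives 21 → profitable ✗; to a=8.3 gives 96 − 8.0×8.3 = 29.6 → profitable ✗.
Low-quality (own payoff 21): to a=7.5 gives 62 − 11.3×7.5 = -22.75 → no gain ✓; to a=8.3 gives 96 − 11.3×8.3 = 2.21 → no gain ✓.
4 of the 6 constraints hold; not an equilibrium.

4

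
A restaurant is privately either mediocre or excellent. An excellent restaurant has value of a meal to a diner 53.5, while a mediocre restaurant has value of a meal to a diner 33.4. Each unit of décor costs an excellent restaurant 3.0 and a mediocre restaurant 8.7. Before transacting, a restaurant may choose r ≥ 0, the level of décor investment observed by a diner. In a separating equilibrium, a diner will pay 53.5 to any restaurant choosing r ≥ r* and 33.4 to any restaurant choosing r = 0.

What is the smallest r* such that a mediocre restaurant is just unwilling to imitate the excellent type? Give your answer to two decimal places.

2.31

A mediocre restaurant choosing r = 0 receives 33.4.
Imitating at r* instead would pay 53.5 at cost 8.7·r*, netting 53.5 − 8.7·r*.
Indifference: 33.4 = 53.5 − 8.7·r*, so r* = (53.5 − 33.4) / 8.7 ≈ 2.31.
This is the mediocre type's binding incentive-compatibility constraint; any r ≥ 2.31 sustains separation on that side.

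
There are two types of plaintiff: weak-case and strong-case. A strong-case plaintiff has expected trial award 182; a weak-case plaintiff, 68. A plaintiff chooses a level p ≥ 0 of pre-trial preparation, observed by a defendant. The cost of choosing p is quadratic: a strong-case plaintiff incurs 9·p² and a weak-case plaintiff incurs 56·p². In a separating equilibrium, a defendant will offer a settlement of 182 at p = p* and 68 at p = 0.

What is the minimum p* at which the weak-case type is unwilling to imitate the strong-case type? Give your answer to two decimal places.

1.43

The weak-case type at p = 0 receives 68; imitating at p* yields 182 − 56·p*².
Indifference: 68 = 182 − 56·p*², so p*² = (182 − 68) / 56 ≈ 2.0357.
p* = √2.0357 ≈ 1.43.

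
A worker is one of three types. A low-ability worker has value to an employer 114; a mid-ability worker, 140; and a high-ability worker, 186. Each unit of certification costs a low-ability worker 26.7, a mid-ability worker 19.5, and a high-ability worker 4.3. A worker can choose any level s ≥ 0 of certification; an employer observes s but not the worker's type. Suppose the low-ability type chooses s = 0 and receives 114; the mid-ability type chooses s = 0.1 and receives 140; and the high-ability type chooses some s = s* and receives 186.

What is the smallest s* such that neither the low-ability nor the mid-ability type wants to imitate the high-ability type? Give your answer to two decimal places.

2.70

Low-ability type (on-path payoff 114) won't mimic when 114 ≥ 186 − 26.7·s*, i.e. s* ≥ 2.70.
Mid-ability type (on-path payoff 140 − 19.5×0.1 = 138.05) won't mimic when 138.05 ≥ 186 − 19.5·s*, i.e. s* ≥ 2.46.
Both must hold, so s* = max(2.70, 2.46) = 2.70. The low-ability type's constraint binds.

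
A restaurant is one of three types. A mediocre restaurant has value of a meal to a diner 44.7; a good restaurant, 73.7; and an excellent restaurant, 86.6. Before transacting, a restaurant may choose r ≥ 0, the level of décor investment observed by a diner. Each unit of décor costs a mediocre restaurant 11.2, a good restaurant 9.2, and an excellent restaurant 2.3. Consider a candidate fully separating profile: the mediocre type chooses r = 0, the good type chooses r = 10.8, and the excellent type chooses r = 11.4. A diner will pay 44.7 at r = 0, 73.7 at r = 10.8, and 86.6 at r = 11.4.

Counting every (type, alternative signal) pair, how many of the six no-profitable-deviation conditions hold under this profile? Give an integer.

Excellent (own payoff 86.6 − 2.3×11.4 = 60.38): to r=0 gives 44.7 → no gain ✓; to r=10.8 gives 73.7 − 2.3×10.8 = 48.86 → no gain ✓.
Mediocre (own payoff 44.7): to r=10.8 gives 73.7 − 11.2×10.8 = -47.26 → no gain ✓; to r=11.4 gives 86.6 − 11.2×11.4 = -41.08 → no gain ✓.
Good (own payoff 73.7 − 9.2×10.8 = -25.66): to r=0 gives 44.7 → profitable ✗; to r=11.4 gives 86.6 − 9.2×11.4 = -18.28 → profitable ✗.
4 of the 6 constraints hold; not an equilibrium.

4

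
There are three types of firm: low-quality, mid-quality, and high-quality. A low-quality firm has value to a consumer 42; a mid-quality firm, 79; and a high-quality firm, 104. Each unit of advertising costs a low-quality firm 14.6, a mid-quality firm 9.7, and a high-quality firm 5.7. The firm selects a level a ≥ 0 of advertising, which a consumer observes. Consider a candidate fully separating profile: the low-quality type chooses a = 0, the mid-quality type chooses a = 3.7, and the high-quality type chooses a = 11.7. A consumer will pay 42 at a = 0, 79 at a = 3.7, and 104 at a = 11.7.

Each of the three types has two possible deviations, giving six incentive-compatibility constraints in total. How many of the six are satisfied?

4

Mid-quality (own payoff 79 − 9.7×3.7 = 43.11): to a=0 gives 42 → no gain ✓; to a=11.7 gives 104 − 9.7×11.7 = -9.49 → no gain ✓.
Low-quality (own payoff 42): to a=3.7 gives 79 − 14.6×3.7 = 24.98 → no gain ✓; to a=11.7 gives 104 − 14.6×11.7 = -66.82 → no gain ✓.
High-quality (own payoff 104 − 5.7×11.7 = 37.31): to a=0 gives 42 → profitable ✗; to a=3.7 gives 79 − 5.7×3.7 = 57.91 → profitable ✗.
4 of the 6 constraints hold; not an equilibrium.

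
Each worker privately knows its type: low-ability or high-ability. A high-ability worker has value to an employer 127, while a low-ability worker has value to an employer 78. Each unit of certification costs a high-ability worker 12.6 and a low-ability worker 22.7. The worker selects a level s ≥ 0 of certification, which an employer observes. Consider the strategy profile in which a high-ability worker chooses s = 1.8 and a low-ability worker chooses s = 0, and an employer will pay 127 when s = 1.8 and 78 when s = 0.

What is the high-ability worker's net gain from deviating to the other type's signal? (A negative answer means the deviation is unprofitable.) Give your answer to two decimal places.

Playing s = 1.8 the high-ability worker receives 127 − 12.6 × 1.8 = 104.32.
Deviating to s = 0 yields 78 instead.
Gain from deviating: 78 − 104.32 = -26.32.
The gain is negative, so the high-ability type's incentive-compatibility constraint is satisfied.

-26.32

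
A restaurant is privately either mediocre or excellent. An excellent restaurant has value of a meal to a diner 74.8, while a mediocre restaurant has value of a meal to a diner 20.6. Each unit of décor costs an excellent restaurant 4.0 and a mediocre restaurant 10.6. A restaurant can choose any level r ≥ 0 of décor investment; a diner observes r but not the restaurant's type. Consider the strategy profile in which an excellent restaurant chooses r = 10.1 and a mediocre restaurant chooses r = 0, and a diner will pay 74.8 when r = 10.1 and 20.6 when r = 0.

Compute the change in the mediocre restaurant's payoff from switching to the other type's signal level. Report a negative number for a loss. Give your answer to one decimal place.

Playing r = 0 the mediocre restaurant receives 20.6.
Deviating to r = 10.1 brings payment 74.8 at cost 10.6 × 10.1 = 107.06, netting -32.26.
Gain from deviating: -32.26 − 20.6 = -52.86, i.e. -52.9 to one decimal place.
The gain is negative, so the mediocre type's incentive-compatibility constraint is satisfied.

-52.9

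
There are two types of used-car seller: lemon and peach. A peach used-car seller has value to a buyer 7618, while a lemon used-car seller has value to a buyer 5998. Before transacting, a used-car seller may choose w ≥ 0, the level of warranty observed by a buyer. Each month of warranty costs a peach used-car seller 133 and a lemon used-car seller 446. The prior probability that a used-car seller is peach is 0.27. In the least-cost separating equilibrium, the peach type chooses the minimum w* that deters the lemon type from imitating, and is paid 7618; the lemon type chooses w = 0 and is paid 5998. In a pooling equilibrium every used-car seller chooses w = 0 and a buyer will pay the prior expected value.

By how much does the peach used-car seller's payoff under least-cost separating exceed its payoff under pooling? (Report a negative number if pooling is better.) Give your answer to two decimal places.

699.51

Least-cost separating signal: w* solves 5998 = 7618 − 446·w*, so w* = (7618 − 5998)/446 ≈ 3.6323.
Peach type's separating payoff: 7618 − 133 × w* = 7618 − 133 × (7618 − 5998)/446 = 7618 − 215460/446 ≈ 7134.9058.
Pooling payoff: 0.27 × 7618 + 0.73 × 5998 = 6435.4.
Difference: 7134.9058 − 6435.4 = 699.5058, i.e. 699.51 to two decimal places.
The peach type prefers to separate.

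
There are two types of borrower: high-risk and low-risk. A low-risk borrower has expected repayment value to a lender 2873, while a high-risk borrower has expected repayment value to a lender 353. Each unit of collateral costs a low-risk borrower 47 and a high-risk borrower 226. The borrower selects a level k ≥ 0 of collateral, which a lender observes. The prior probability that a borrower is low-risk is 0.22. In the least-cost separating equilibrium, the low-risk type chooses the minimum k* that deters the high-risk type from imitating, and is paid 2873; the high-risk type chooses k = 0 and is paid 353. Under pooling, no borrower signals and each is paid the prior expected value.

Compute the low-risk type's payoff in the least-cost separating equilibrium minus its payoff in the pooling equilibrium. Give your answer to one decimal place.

Least-cost separating signal: k* solves 353 = 2873 − 226·k*, so k* = (2873 − 353)/226 ≈ 11.1504.
Low-risk type's separating payoff: 2873 − 47 × k* = 2873 − 47 × (2873 − 353)/226 = 2873 − 118440/226 ≈ 2348.929.
Pooling payoff: 0.22 × 2873 + 0.78 × 353 = 907.4.
Difference: 2348.929 − 907.4 = 1441.529, i.e. 1441.5 to one decimal place.
The low-risk type prefers to separate.

1441.5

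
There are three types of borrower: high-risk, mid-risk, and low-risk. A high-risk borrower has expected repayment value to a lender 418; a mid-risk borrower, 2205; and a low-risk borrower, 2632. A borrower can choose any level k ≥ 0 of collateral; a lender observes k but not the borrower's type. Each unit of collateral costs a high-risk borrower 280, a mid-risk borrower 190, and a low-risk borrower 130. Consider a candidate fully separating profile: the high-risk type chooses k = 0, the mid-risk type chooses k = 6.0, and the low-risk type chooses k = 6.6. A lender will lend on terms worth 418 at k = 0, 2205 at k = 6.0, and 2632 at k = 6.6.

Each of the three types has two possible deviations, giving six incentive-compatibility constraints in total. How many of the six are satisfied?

Low-risk (own payoff 2632 − 130×6.6 = 1774): to k=0 gives 418 → no gain ✓; to k=6.0 gives 2205 − 130×6.0 = 1425 → no gain ✓.
High-risk (own payoff 418): to k=6.0 gives 2205 − 280×6.0 = 525 → profitable ✗; to k=6.6 gives 2632 − 280×6.6 = 784 → profitable ✗.
Mid-risk (own payoff 2205 − 190×6.0 = 1065): to k=0 gives 418 → no gain ✓; to k=6.6 gives 2632 − 190×6.6 = 1378 → profitable ✗.
3 of the 6 constraints hold; not an equilibrium.

3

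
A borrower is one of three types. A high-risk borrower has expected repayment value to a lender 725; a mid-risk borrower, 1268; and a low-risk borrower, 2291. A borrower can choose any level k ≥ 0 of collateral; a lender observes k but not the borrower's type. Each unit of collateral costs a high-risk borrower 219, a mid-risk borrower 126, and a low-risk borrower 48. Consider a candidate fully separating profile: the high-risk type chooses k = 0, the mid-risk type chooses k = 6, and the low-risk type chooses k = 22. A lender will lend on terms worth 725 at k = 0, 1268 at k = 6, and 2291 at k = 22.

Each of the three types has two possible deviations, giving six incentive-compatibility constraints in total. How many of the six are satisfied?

High-risk (own payoff 725): to k=6 gives 1268 − 219×6 = -46 → no gain ✓; to k=22 gives 2291 − 219×22 = -2527 → no gain ✓.
Mid-risk (own payoff 1268 − 126×6 = 512): to k=0 gives 725 → profitable ✗; to k=22 gives 2291 − 126×22 = -481 → no gain ✓.
Low-risk (own payoff 2291 − 48×22 = 1235): to k=0 gives 725 → no gain ✓; to k=6 gives 1268 − 48×6 = 980 → no gain ✓.
5 of the 6 constraints hold; not an equilibrium.

5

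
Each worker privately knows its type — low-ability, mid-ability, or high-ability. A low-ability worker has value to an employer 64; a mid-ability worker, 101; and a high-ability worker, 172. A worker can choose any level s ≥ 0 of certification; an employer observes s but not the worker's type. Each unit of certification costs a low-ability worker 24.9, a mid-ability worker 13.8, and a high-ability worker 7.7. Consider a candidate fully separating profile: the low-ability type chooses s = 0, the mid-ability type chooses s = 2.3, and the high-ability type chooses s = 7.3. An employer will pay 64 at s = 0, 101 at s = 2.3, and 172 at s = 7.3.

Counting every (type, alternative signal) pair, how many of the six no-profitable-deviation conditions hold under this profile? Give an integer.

Low-ability (own payoff 64): to s=2.3 gives 101 − 24.9×2.3 = 43.73 → no gain ✓; to s=7.3 gives 172 − 24.9×7.3 = -9.77 → no gain ✓.
High-ability (own payoff 172 − 7.7×7.3 = 115.79): to s=0 gives 64 → no gain ✓; to s=2.3 gives 101 − 7.7×2.3 = 83.29 → no gain ✓.
Mid-ability (own payoff 101 − 13.8×2.3 = 69.26): to s=0 gives 64 → no gain ✓; to s=7.3 gives 172 − 13.8×7.3 = 71.26 → profitable ✗.
5 of the 6 constraints hold; not an equilibrium.

5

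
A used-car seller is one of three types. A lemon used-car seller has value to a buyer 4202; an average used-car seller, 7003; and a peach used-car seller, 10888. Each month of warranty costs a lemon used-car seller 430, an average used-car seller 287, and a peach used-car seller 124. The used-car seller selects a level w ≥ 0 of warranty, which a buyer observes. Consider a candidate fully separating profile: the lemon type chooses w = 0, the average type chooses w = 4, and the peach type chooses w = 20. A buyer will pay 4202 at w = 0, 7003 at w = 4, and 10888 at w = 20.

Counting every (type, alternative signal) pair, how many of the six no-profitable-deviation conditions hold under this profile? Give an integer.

5

Lemon (own payoff 4202): to w=4 gives 7003 − 430×4 = 5283 → profitable ✗; to w=20 gives 10888 − 430×20 = 2288 → no gain ✓.
Average (own payoff 7003 − 287×4 = 5855): to w=0 gives 4202 → no gain ✓; to w=20 gives 10888 − 287×20 = 5148 → no gain ✓.
Peach (own payoff 10888 − 124×20 = 8408): to w=0 gives 4202 → no gain ✓; to w=4 gives 7003 − 124×4 = 6507 → no gain ✓.
5 of the 6 constraints hold; not an equilibrium.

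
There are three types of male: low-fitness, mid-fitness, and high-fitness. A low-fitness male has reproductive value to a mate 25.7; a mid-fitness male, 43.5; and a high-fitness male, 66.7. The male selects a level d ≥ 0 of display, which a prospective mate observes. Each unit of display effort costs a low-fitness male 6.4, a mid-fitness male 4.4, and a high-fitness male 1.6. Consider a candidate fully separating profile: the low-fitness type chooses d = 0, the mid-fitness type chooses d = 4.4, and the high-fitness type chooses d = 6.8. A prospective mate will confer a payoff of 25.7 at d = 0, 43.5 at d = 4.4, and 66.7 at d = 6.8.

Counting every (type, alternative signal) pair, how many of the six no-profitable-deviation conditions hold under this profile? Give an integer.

4

Low-fitness (own payoff 25.7): to d=4.4 gives 43.5 − 6.4×4.4 = 15.34 → no gain ✓; to d=6.8 gives 66.7 − 6.4×6.8 = 23.18 → no gain ✓.
Mid-fitness (own payoff 43.5 − 4.4×4.4 = 24.14): to d=0 gives 25.7 → profitable ✗; to d=6.8 gives 66.7 − 4.4×6.8 = 36.78 → profitable ✗.
High-fitness (own payoff 66.7 − 1.6×6.8 = 55.82): to d=0 gives 25.7 → no gain ✓; to d=4.4 gives 43.5 − 1.6×4.4 = 36.46 → no gain ✓.
4 of the 6 constraints hold; not an equilibrium.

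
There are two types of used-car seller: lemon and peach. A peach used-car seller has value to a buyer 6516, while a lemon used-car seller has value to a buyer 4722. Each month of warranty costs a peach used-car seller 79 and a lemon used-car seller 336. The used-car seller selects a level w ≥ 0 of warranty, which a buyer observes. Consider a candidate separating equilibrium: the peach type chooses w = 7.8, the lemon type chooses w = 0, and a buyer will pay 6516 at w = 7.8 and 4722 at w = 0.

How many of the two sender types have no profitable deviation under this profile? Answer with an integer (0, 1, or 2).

Peach type: signal → 6516 − 79 × 7.8 = 5899.8; deviate to 0 → 4722. IC holds (5899.8 ≥ 4722).
Lemon type: stay at 0 → 4722; mimic → 6516 − 336 × 7.8 = 3895.2. IC holds (4722 ≥ 3895.2).
2 of 2 constraints hold, so this is a separating equilibrium.

2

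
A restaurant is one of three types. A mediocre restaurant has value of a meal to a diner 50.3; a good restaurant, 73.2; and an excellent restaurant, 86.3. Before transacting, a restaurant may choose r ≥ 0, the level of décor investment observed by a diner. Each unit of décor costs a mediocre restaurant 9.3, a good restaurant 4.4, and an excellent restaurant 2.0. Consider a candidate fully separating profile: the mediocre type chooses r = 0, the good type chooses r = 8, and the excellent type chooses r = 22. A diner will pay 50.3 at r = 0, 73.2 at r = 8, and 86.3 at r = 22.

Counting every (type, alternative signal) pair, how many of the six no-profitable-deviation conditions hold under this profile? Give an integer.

3

Good (own payoff 73.2 − 4.4×8 = 38): to r=0 gives 50.3 → profitable ✗; to r=22 gives 86.3 − 4.4×22 = -10.5 → no gain ✓.
Excellent (own payoff 86.3 − 2.0×22 = 42.3): to r=0 gives 50.3 → profitable ✗; to r=8 gives 73.2 − 2.0×8 = 57.2 → profitable ✗.
Mediocre (own payoff 50.3): to r=8 gives 73.2 − 9.3×8 = -1.2 → no gain ✓; to r=22 gives 86.3 − 9.3×22 = -118.3 → no gain ✓.
3 of the 6 constraints hold; not an equilibrium.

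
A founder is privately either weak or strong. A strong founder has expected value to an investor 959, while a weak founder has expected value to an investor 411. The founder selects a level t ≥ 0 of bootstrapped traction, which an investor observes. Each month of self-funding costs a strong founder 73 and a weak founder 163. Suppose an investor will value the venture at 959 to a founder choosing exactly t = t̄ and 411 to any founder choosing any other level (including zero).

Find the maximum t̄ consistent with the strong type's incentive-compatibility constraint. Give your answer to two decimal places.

Choosing t̄ yields the strong type 959 − 73·t̄; choosing zero yields 411.
The strong type is indifferent at 959 − 73·t̄ = 411, i.e. t̄ = (959 − 411) / 73 ≈ 7.51.
For any t̄ above 7.51 the strong type would rather pool at zero, so separation collapses.

7.51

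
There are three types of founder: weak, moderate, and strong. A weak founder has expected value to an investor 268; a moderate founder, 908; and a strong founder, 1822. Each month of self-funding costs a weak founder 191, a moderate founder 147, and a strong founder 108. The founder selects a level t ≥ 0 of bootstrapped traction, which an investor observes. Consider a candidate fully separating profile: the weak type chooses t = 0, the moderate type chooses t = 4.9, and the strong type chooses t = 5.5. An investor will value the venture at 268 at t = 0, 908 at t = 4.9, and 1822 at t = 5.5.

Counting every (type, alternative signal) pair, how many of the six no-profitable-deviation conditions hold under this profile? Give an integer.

3

Strong (own payoff 1822 − 108×5.5 = 1228): to t=0 gives 268 → no gain ✓; to t=4.9 gives 908 − 108×4.9 = 378.8 → no gain ✓.
Moderate (own payoff 908 − 147×4.9 = 187.7): to t=0 gives 268 → profitable ✗; to t=5.5 gives 1822 − 147×5.5 = 1013.5 → profitable ✗.
Weak (own payoff 268): to t=4.9 gives 908 − 191×4.9 = -27.9 → no gain ✓; to t=5.5 gives 1822 − 191×5.5 = 771.5 → profitable ✗.
3 of the 6 constraints hold; not an equilibrium.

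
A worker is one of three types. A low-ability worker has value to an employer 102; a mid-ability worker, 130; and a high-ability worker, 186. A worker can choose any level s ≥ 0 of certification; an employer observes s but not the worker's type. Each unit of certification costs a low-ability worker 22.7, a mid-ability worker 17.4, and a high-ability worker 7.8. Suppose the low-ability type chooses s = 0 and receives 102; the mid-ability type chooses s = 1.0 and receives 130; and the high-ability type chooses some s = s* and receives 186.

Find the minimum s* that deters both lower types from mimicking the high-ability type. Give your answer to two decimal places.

4.22

Low-ability type (on-path payoff 102) won't mimic when 102 ≥ 186 − 22.7·s*, i.e. s* ≥ 3.70.
Mid-ability type (on-path payoff 130 − 17.4×1.0 = 112.6) won't mimic when 112.6 ≥ 186 − 17.4·s*, i.e. s* ≥ 4.22.
Both must hold, so s* = max(3.70, 4.22) = 4.22. The mid-ability type's constraint binds.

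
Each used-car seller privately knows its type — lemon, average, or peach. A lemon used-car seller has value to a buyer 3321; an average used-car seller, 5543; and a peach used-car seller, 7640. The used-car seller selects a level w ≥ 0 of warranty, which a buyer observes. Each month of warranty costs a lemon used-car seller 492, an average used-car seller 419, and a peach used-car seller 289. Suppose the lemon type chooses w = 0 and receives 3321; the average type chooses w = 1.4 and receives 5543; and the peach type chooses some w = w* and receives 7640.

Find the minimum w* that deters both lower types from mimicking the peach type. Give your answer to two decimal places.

8.78

Average type (on-path payoff 5543 − 419×1.4 = 4956.4) won't mimic when 4956.4 ≥ 7640 − 419·w*, i.e. w* ≥ 6.40.
Lemon type (on-path payoff 3321) won't mimic when 3321 ≥ 7640 − 492·w*, i.e. w* ≥ 8.78.
Both must hold, so w* = max(8.78, 6.40) = 8.78. The lemon type's constraint binds.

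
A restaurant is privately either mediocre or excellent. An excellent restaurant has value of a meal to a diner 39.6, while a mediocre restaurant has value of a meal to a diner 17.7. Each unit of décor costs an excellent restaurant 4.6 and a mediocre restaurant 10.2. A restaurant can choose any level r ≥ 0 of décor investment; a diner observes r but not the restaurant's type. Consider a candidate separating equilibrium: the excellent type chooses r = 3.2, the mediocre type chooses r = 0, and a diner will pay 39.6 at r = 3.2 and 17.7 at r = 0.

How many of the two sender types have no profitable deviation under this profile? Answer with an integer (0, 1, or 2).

2

Excellent type: signal → 39.6 − 4.6 × 3.2 = 24.88; deviate to 0 → 17.7. IC holds (24.88 ≥ 17.7).
Mediocre type: stay at 0 → 17.7; mimic → 39.6 − 10.2 × 3.2 = 6.96. IC holds (17.7 ≥ 6.96).
2 of 2 constraints hold, so this is a separating equilibrium.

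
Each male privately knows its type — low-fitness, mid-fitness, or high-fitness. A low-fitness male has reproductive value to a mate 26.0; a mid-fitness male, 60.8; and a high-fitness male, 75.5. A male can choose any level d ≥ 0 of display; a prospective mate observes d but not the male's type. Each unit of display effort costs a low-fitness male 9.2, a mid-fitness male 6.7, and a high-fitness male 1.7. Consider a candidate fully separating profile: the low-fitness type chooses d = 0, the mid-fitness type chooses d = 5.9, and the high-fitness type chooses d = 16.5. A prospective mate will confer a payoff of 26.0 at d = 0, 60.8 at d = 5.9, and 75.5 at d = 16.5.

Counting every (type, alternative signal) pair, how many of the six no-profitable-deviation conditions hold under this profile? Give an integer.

4

Low-fitness (own payoff 26.0): to d=5.9 gives 60.8 − 9.2×5.9 = 6.52 → no gain ✓; to d=16.5 gives 75.5 − 9.2×16.5 = -76.3 → no gain ✓.
Mid-fitness (own payoff 60.8 − 6.7×5.9 = 21.27): to d=0 gives 26.0 → profitable ✗; to d=16.5 gives 75.5 − 6.7×16.5 = -35.05 → no gain ✓.
High-fitness (own payoff 75.5 − 1.7×16.5 = 47.45): to d=0 gives 26.0 → no gain ✓; to d=5.9 gives 60.8 − 1.7×5.9 = 50.77 → profitable ✗.
4 of the 6 constraints hold; not an equilibrium.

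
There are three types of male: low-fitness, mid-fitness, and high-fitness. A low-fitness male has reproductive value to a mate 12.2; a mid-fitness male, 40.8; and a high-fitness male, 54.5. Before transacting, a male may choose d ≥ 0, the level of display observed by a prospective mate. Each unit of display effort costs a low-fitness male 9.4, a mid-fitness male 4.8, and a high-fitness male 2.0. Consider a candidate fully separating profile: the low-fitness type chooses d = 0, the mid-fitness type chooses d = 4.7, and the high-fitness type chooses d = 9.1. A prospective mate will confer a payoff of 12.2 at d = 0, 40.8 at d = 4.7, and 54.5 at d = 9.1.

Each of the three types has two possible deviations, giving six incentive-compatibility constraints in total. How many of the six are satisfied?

6

High-fitness (own payoff 54.5 − 2.0×9.1 = 36.3): to d=0 gives 12.2 → no gain ✓; to d=4.7 gives 40.8 − 2.0×4.7 = 31.4 → no gain ✓.
Mid-fitness (own payoff 40.8 − 4.8×4.7 = 18.24): to d=0 gives 12.2 → no gain ✓; to d=9.1 gives 54.5 − 4.8×9.1 = 10.82 → no gain ✓.
Low-fitness (own payoff 12.2): to d=4.7 gives 40.8 − 9.4×4.7 = -3.38 → no gain ✓; to d=9.1 gives 54.5 − 9.4×9.1 = -31.04 → no gain ✓.
6 of the 6 constraints hold; this profile is a separating equilibrium.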